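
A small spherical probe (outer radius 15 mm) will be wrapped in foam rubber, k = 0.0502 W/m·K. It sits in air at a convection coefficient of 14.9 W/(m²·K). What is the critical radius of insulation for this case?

r_cr ≈ 6.74 mm

For a sphere r_cr = 2k/h = 2×0.0502/14.9
r_cr = 6.74 mm; since the bare radius (15 mm) is above r_cr, any added insulation will reduce heat loss.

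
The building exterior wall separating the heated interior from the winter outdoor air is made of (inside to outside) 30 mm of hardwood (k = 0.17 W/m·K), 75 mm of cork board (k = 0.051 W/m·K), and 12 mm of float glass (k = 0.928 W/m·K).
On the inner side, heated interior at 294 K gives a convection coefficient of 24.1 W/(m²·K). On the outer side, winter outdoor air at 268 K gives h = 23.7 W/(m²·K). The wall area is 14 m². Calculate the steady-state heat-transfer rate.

Q ≈ 209 W

Treating each layer as a thermal resistance in series:
R_inner film = 1/(h_i·A) = 1/(24.1×14) = 0.002964 K/W
R_hardwood = L/(kA) = 0.03/(0.17×14) = 0.01261 K/W
R_cork board = L/(kA) = 0.075/(0.051×14) = 0.105 K/W
R_float glass = L/(kA) = 0.012/(0.928×14) = 9.236×10^-4 K/W
R_outer film = 1/(h_o·A) = 1/(23.7×14) = 0.003014 K/W
R_total = 0.1245 K/W
Q = ΔT / R_total = 26 / 0.1245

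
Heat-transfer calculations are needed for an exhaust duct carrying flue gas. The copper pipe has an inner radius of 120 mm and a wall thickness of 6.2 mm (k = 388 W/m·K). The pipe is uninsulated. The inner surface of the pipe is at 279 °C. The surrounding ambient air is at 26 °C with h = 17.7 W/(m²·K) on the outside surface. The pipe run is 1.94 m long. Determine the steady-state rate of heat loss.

Treating each annulus and film as a series resistance:
R_copper pipe wall = ln(126.2/120)/(2π×388×1.94) = 1.065×10^-5 K/W
R_outer film = 1/(h_o·2πr_oL) = 1/(17.7×2π×0.1262×1.94) = 0.03673 K/W
R_total = 0.03674 K/W
Q = ΔT/R_total = 253/0.03674

Q ≈ 6890 W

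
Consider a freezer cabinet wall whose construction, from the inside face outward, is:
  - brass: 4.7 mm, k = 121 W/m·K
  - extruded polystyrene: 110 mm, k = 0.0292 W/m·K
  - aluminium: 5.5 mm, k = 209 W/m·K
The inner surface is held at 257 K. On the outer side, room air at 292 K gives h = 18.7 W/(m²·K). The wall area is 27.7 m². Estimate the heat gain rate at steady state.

Q ≈ 254 W

Thermal resistances in series:
R_brass = L/(kA) = 0.0047/(121×27.7) = 1.402×10^-6 K/W
R_extruded polystyrene = L/(kA) = 0.11/(0.0292×27.7) = 0.136 K/W
R_aluminium = L/(kA) = 0.0055/(209×27.7) = 9.5×10^-7 K/W
R_outer film = 1/(h_o·A) = 1/(18.7×27.7) = 0.001931 K/W
R_total = 0.1379 K/W
Q = ΔT / R_total = 35 / 0.1379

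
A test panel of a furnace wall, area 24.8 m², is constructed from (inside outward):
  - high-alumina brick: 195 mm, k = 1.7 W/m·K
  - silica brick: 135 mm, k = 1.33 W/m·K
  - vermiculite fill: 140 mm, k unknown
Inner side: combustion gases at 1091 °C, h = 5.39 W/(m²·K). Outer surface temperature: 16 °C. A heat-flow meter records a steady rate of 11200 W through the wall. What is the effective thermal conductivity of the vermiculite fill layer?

k ≈ 0.0708 W/(m·K)

Thermal resistances in series:
R_inner film = 1/(h_i·A) = 1/(5.39×24.8) = 0.007481 K/W
R_high-alumina brick = L/(kA) = 0.195/(1.7×24.8) = 0.004625 K/W
R_silica brick = L/(kA) = 0.135/(1.33×24.8) = 0.004093 K/W
Sum of known resistances R_other = 0.0162 K/W
Total R = ΔT/Q = 1075/11200 = 0.09598 K/W
R_vermiculite fill = R_total − R_other = 0.07978 K/W
k = L/(R·A) = 0.14/(0.07978×24.8)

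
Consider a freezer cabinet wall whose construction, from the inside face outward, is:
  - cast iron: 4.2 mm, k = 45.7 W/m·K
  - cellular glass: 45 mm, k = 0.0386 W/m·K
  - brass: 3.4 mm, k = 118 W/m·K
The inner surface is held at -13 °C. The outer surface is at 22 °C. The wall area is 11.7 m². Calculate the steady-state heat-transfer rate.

Using the resistance-network approach (series):
R_cast iron = L/(kA) = 0.0042/(45.7×11.7) = 7.855×10^-6 K/W
R_cellular glass = L/(kA) = 0.045/(0.0386×11.7) = 0.09964 K/W
R_brass = L/(kA) = 0.0034/(118×11.7) = 2.463×10^-6 K/W
R_total = 0.09965 K/W
Q = ΔT / R_total = 35 / 0.09965

Q ≈ 351 W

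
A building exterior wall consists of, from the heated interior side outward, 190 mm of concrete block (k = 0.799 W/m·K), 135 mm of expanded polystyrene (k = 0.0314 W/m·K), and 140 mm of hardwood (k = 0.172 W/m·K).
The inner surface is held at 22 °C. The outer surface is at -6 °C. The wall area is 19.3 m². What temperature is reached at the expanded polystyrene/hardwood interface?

T ≈ -1.74 °C

Model the wall as resistances in series:
R_concrete block = L/(kA) = 0.19/(0.799×19.3) = 0.01232 K/W
R_expanded polystyrene = L/(kA) = 0.135/(0.0314×19.3) = 0.2228 K/W
R_hardwood = L/(kA) = 0.14/(0.172×19.3) = 0.04217 K/W
R_total = 0.2773 K/W;  Q = ΔT/R_total = 28/0.2773 = 101 W
T_interface = T_inner − Q·ΣR(inner→interface) = 22 − 101×0.2351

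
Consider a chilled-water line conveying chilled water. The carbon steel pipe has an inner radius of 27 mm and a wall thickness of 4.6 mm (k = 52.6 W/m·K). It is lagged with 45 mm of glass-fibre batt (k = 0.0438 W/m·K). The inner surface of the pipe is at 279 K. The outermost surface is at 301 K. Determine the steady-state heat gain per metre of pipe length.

Radial resistances (cylindrical: R_cond = ln(r_o/r_i)/(2πkL), R_conv = 1/(h·2πrL)):
R_carbon steel pipe wall = ln(31.6/27)/(2π×52.6×1) = 4.76×10^-4 K/W
R_glass-fibre batt = ln(76.6/31.6)/(2π×0.0438×1) = 3.217 K/W
R_total = 3.218 K/W
Q = ΔT/R_total = 22/3.218

q′ ≈ 6.84 W/m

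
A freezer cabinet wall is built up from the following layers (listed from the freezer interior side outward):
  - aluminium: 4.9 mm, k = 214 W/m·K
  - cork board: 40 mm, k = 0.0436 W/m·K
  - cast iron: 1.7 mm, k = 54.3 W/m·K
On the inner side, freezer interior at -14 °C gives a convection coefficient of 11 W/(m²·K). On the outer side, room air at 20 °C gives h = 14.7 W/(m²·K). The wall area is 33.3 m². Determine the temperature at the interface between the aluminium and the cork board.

Thermal resistances in series:
R_inner film = 1/(h_i·A) = 1/(11×33.3) = 0.00273 K/W
R_aluminium = L/(kA) = 0.0049/(214×33.3) = 6.876×10^-7 K/W
R_cork board = L/(kA) = 0.04/(0.0436×33.3) = 0.02755 K/W
R_cast iron = L/(kA) = 0.0017/(54.3×33.3) = 9.402×10^-7 K/W
R_outer film = 1/(h_o·A) = 1/(14.7×33.3) = 0.002043 K/W
R_total = 0.03232 K/W;  Q = ΔT/R_total = 34/0.03232 = 1052 W
T_interface = T_inner + Q·ΣR(inner→interface) = -14 + 1050×0.002731

T ≈ -11.1 °C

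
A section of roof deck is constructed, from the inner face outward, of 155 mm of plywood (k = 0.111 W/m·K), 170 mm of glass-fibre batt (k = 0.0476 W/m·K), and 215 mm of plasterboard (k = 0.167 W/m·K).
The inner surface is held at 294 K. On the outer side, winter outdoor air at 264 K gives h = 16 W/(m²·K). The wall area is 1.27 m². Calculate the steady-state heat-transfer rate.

Q ≈ 6.03 W

Using the resistance-network approach (series):
R_plywood = L/(kA) = 0.155/(0.111×1.27) = 1.1 K/W
R_glass-fibre batt = L/(kA) = 0.17/(0.0476×1.27) = 2.812 K/W
R_plasterboard = L/(kA) = 0.215/(0.167×1.27) = 1.014 K/W
R_outer film = 1/(h_o·A) = 1/(16×1.27) = 0.04921 K/W
R_total = 4.975 K/W
Q = ΔT / R_total = 30 / 4.975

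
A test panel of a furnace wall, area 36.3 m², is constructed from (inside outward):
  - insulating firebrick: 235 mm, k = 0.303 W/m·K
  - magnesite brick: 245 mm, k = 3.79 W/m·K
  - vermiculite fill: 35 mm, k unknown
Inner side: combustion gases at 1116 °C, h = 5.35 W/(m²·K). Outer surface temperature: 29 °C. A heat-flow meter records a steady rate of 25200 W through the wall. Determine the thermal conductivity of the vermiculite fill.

k ≈ 0.065 W/(m·K)

Series thermal resistances:
R_inner film = 1/(h_i·A) = 1/(5.35×36.3) = 0.005149 K/W
R_insulating firebrick = L/(kA) = 0.235/(0.303×36.3) = 0.02137 K/W
R_magnesite brick = L/(kA) = 0.245/(3.79×36.3) = 0.001781 K/W
Sum of known resistances R_other = 0.0283 K/W
Total R = ΔT/Q = 1087/25200 = 0.04313 K/W
R_vermiculite fill = R_total − R_other = 0.01484 K/W
k = L/(R·A) = 0.035/(0.01484×36.3)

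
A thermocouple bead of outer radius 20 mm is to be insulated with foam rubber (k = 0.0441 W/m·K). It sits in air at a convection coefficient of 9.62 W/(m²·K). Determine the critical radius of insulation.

For a sphere r_cr = 2k/h = 2×0.0441/9.62
r_cr = 9.17 mm; since the bare radius (20 mm) is above r_cr, any added insulation will reduce heat loss.

r_cr ≈ 9.17 mm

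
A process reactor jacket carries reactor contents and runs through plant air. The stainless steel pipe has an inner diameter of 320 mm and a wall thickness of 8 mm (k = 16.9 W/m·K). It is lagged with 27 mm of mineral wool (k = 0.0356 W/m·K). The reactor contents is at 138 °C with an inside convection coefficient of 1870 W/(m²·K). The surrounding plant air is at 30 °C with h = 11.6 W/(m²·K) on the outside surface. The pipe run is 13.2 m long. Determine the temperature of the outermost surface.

T ≈ 40.3 °C

Per-layer cylindrical resistances, series-summed:
R_inner film = 1/(h_i·2πr₁L) = 1/(1870×2π×0.16×13.2) = 4.03×10^-5 K/W
R_stainless steel pipe wall = ln(168/160)/(2π×16.9×13.2) = 3.481×10^-5 K/W
R_mineral wool = ln(195/168)/(2π×0.0356×13.2) = 0.05048 K/W
R_outer film = 1/(h_o·2πr_oL) = 1/(11.6×2π×0.195×13.2) = 0.00533 K/W
R_total = 0.05588 K/W
Q = ΔT/R_total = 108/0.05588
Q = 1930 W
T_interface = T_inner − Q·ΣR(inner→interface) = 138 − 1930×0.05055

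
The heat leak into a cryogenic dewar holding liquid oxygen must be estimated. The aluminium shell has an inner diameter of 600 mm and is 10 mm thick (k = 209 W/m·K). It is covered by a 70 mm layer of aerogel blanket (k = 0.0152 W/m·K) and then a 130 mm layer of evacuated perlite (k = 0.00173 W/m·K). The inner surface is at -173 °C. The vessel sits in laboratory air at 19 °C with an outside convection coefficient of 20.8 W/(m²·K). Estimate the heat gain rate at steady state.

Q ≈ 5.65 W

Spherical conduction: R = (1/r_in − 1/r_out)/(4πk) per layer; series-sum.
R_aluminium shell = (1/0.3 − 1/0.31)/(4π×209) = 4.094×10^-5 K/W
R_aerogel blanket = (1/0.31 − 1/0.38)/(4π×0.0152) = 3.111 K/W
R_evacuated perlite = (1/0.38 − 1/0.51)/(4π×0.00173) = 30.86 K/W
R_outer film = 1/(h·4πr_o²) = 1/(20.8×4π×0.51²) = 0.01471 K/W
R_total = 33.98 K/W
Q = ΔT/R_total = 192/33.98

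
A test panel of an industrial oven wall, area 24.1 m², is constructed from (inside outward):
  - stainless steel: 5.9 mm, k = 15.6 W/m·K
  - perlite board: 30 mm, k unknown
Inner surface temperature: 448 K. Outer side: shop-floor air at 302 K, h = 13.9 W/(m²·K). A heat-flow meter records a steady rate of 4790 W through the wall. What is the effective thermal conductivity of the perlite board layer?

Treating each layer as a thermal resistance in series:
R_stainless steel = L/(kA) = 0.0059/(15.6×24.1) = 1.569×10^-5 K/W
R_outer film = 1/(h_o·A) = 1/(13.9×24.1) = 0.002985 K/W
Sum of known resistances R_other = 0.003001 K/W
Total R = ΔT/Q = 146/4790 = 0.03048 K/W
R_perlite board = R_total − R_other = 0.02748 K/W
k = L/(R·A) = 0.03/(0.02748×24.1)

k ≈ 0.0453 W/(m·K)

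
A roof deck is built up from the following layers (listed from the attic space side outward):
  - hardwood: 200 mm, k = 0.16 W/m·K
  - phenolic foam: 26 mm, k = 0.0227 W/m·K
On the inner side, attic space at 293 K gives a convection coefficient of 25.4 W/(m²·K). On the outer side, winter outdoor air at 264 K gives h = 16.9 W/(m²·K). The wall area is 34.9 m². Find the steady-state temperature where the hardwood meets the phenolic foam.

T ≈ 278 K

Series thermal resistances:
R_inner film = 1/(h_i·A) = 1/(25.4×34.9) = 0.001128 K/W
R_hardwood = L/(kA) = 0.2/(0.16×34.9) = 0.03582 K/W
R_phenolic foam = L/(kA) = 0.026/(0.0227×34.9) = 0.03282 K/W
R_outer film = 1/(h_o·A) = 1/(16.9×34.9) = 0.001695 K/W
R_total = 0.07146 K/W;  Q = ΔT/R_total = 29/0.07146 = 405.8 W
T_interface = T_inner − Q·ΣR(inner→interface) = 293 − 406×0.03694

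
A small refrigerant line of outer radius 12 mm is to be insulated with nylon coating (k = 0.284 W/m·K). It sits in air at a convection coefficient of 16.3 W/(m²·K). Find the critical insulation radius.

For a cylinder r_cr = k/h = 0.284/16.3
r_cr = 17.4 mm; since the bare radius (12 mm) is below r_cr, adding a thin layer of insulation will *increase* heat loss.

r_cr ≈ 17.4 mm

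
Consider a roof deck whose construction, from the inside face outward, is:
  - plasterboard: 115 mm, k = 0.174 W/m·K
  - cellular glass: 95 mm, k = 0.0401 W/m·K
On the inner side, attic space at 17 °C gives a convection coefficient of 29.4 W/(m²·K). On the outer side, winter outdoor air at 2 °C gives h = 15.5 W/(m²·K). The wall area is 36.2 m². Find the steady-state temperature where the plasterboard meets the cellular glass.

T ≈ 13.7 °C

Thermal resistances in series:
R_inner film = 1/(h_i·A) = 1/(29.4×36.2) = 9.396×10^-4 K/W
R_plasterboard = L/(kA) = 0.115/(0.174×36.2) = 0.01826 K/W
R_cellular glass = L/(kA) = 0.095/(0.0401×36.2) = 0.06544 K/W
R_outer film = 1/(h_o·A) = 1/(15.5×36.2) = 0.001782 K/W
R_total = 0.08642 K/W;  Q = ΔT/R_total = 15/0.08642 = 173.6 W
T_interface = T_inner − Q·ΣR(inner→interface) = 17 − 174×0.0192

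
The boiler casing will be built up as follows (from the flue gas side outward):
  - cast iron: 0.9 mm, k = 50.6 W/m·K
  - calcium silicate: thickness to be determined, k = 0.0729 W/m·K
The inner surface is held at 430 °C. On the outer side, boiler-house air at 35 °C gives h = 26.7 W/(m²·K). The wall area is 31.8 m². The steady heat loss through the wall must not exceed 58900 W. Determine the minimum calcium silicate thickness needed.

L ≈ 12.8 mm

Using the resistance-network approach (series):
R_cast iron = L/(kA) = 0.0009/(50.6×31.8) = 5.593×10^-7 K/W
R_outer film = 1/(h_o·A) = 1/(26.7×31.8) = 0.001178 K/W
Sum of the known resistances R_other = 0.001178 K/W
Required total resistance R_tot = ΔT/Q_allow = 395/58900 = 0.006706 K/W
R_calcium silicate = R_tot − R_other = 0.005528 K/W
L = R·k·A = 0.005528×0.0729×31.8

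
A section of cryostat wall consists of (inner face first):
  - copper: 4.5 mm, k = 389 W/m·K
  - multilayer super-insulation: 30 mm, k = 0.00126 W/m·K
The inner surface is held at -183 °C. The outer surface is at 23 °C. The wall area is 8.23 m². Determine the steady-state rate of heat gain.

Treating each layer as a thermal resistance in series:
R_copper = L/(kA) = 0.0045/(389×8.23) = 1.406×10^-6 K/W
R_multilayer super-insulation = L/(kA) = 0.03/(0.00126×8.23) = 2.893 K/W
R_total = 2.893 K/W
Q = ΔT / R_total = 206 / 2.893

Q ≈ 71.2 W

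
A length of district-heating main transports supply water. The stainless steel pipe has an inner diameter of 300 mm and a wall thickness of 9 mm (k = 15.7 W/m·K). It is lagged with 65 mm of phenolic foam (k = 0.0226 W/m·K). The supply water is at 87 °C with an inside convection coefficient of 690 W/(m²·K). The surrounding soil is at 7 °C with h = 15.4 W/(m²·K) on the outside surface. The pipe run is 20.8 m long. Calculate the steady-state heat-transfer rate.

Q ≈ 676 W

Radial resistances (cylindrical: R_cond = ln(r_o/r_i)/(2πkL), R_conv = 1/(h·2πrL)):
R_inner film = 1/(h_i·2πr₁L) = 1/(690×2π×0.15×20.8) = 7.393×10^-5 K/W
R_stainless steel pipe wall = ln(159/150)/(2π×15.7×20.8) = 2.84×10^-5 K/W
R_phenolic foam = ln(224/159)/(2π×0.0226×20.8) = 0.116 K/W
R_outer film = 1/(h_o·2πr_oL) = 1/(15.4×2π×0.224×20.8) = 0.002218 K/W
R_total = 0.1184 K/W
Q = ΔT/R_total = 80/0.1184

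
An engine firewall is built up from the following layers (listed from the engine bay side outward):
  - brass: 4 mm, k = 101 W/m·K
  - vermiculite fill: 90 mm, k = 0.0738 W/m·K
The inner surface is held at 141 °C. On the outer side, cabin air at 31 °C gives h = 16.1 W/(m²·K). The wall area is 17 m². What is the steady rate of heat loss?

Model the wall as resistances in series:
R_brass = L/(kA) = 0.004/(101×17) = 2.33×10^-6 K/W
R_vermiculite fill = L/(kA) = 0.09/(0.0738×17) = 0.07174 K/W
R_outer film = 1/(h_o·A) = 1/(16.1×17) = 0.003654 K/W
R_total = 0.07539 K/W
Q = ΔT / R_total = 110 / 0.07539

Q ≈ 1460 W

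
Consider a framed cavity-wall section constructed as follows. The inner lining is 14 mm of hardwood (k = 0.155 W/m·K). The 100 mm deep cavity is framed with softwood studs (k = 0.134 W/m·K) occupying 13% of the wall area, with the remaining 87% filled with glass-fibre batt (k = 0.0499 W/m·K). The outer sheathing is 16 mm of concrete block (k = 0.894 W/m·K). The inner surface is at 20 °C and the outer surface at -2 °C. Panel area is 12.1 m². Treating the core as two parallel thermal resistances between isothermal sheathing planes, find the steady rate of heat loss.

Sheathing layers in series; stud and cavity paths in parallel between them.
R_inner = 0.014/(0.155×12.1) = 0.007465 K/W
R_stud  = 0.1/(0.134×0.13×12.1) = 0.4744 K/W
R_cav   = 0.1/(0.0499×0.87×12.1) = 0.1904 K/W
1/R_core = 1/R_stud + 1/R_cav → R_core = 0.1359 K/W
R_outer = 0.016/(0.894×12.1) = 0.001479 K/W
R_total = 0.1448 K/W
Q = ΔT/R_total = 22/0.1448

Q ≈ 152 W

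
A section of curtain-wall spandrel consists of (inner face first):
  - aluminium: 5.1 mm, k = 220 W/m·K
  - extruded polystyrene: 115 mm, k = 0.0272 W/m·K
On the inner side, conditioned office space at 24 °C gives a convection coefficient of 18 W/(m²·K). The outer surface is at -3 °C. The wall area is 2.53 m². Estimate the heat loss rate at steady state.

Using the resistance-network approach (series):
R_inner film = 1/(h_i·A) = 1/(18×2.53) = 0.02196 K/W
R_aluminium = L/(kA) = 0.0051/(220×2.53) = 9.163×10^-6 K/W
R_extruded polystyrene = L/(kA) = 0.115/(0.0272×2.53) = 1.671 K/W
R_total = 1.693 K/W
Q = ΔT / R_total = 27 / 1.693

Q ≈ 15.9 W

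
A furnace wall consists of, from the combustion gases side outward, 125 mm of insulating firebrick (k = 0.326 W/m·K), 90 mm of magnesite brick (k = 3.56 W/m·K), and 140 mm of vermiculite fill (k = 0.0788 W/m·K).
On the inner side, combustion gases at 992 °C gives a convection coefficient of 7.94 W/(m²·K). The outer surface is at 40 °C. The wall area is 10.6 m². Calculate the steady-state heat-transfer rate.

Q ≈ 4370 W

Treating each layer as a thermal resistance in series:
R_inner film = 1/(h_i·A) = 1/(7.94×10.6) = 0.01188 K/W
R_insulating firebrick = L/(kA) = 0.125/(0.326×10.6) = 0.03617 K/W
R_magnesite brick = L/(kA) = 0.09/(3.56×10.6) = 0.002385 K/W
R_vermiculite fill = L/(kA) = 0.14/(0.0788×10.6) = 0.1676 K/W
R_total = 0.218 K/W
Q = ΔT / R_total = 952 / 0.218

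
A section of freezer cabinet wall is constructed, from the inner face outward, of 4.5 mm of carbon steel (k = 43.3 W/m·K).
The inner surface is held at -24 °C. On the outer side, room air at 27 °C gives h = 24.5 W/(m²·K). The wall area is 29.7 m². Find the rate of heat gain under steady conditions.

Q ≈ 37000 W

Series thermal resistances:
R_carbon steel = L/(kA) = 0.0045/(43.3×29.7) = 3.499×10^-6 K/W
R_outer film = 1/(h_o·A) = 1/(24.5×29.7) = 0.001374 K/W
R_total = 0.001378 K/W
Q = ΔT / R_total = 51 / 0.001378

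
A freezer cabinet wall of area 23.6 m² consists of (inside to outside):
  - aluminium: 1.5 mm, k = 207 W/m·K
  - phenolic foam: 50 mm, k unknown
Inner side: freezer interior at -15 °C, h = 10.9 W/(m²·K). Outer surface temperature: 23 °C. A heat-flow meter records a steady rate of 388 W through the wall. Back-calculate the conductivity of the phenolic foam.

k ≈ 0.0225 W/(m·K)

Model the wall as resistances in series:
R_inner film = 1/(h_i·A) = 1/(10.9×23.6) = 0.003887 K/W
R_aluminium = L/(kA) = 0.0015/(207×23.6) = 3.07×10^-7 K/W
Sum of known resistances R_other = 0.003888 K/W
Total R = ΔT/Q = 38/388 = 0.09794 K/W
R_phenolic foam = R_total − R_other = 0.09405 K/W
k = L/(R·A) = 0.05/(0.09405×23.6)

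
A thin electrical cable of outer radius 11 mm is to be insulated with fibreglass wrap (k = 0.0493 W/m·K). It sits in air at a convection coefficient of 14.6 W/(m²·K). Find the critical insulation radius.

For a cylinder r_cr = k/h = 0.0493/14.6
r_cr = 3.38 mm; since the bare radius (11 mm) is above r_cr, any added insulation will reduce heat loss.

r_cr ≈ 3.38 mm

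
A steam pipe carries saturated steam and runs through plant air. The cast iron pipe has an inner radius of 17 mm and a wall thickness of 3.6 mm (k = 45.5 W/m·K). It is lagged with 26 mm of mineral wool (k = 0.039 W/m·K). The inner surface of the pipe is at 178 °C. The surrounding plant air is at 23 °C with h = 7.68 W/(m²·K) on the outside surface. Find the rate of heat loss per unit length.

q′ ≈ 41 W/m

Per-layer cylindrical resistances, series-summed:
R_cast iron pipe wall = ln(20.6/17)/(2π×45.5×1) = 6.719×10^-4 K/W
R_mineral wool = ln(46.6/20.6)/(2π×0.039×1) = 3.331 K/W
R_outer film = 1/(h_o·2πr_oL) = 1/(7.68×2π×0.0466×1) = 0.4447 K/W
R_total = 3.777 K/W
Q = ΔT/R_total = 155/3.777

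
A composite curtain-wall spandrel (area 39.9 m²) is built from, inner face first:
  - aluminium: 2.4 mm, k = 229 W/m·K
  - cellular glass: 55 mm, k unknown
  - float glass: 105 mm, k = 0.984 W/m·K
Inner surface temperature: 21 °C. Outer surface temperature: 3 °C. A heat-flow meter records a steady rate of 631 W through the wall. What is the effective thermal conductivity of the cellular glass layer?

k ≈ 0.0533 W/(m·K)

Model the wall as resistances in series:
R_aluminium = L/(kA) = 0.0024/(229×39.9) = 2.627×10^-7 K/W
R_float glass = L/(kA) = 0.105/(0.984×39.9) = 0.002674 K/W
Sum of known resistances R_other = 0.002675 K/W
Total R = ΔT/Q = 18/631 = 0.02853 K/W
R_cellular glass = R_total − R_other = 0.02585 K/W
k = L/(R·A) = 0.055/(0.02585×39.9)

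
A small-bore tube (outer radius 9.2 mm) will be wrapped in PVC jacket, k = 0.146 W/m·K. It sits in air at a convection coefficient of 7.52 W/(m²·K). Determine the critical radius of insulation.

For a cylinder r_cr = k/h = 0.146/7.52
r_cr = 19.4 mm; since the bare radius (9.2 mm) is below r_cr, adding a thin layer of insulation will *increase* heat loss.

r_cr ≈ 19.4 mm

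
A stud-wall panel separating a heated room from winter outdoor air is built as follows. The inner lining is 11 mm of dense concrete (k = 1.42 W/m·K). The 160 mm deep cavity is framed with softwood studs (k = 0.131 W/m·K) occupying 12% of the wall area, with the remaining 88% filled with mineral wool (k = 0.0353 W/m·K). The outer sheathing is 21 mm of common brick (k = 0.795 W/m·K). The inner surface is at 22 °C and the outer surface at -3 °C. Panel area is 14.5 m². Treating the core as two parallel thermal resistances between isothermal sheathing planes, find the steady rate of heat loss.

Q ≈ 105 W

Sheathing layers in series; stud and cavity paths in parallel between them.
R_inner = 0.011/(1.42×14.5) = 5.342×10^-4 K/W
R_stud  = 0.16/(0.131×0.12×14.5) = 0.7019 K/W
R_cav   = 0.16/(0.0353×0.88×14.5) = 0.3552 K/W
1/R_core = 1/R_stud + 1/R_cav → R_core = 0.2359 K/W
R_outer = 0.021/(0.795×14.5) = 0.001822 K/W
R_total = 0.2382 K/W
Q = ΔT/R_total = 25/0.2382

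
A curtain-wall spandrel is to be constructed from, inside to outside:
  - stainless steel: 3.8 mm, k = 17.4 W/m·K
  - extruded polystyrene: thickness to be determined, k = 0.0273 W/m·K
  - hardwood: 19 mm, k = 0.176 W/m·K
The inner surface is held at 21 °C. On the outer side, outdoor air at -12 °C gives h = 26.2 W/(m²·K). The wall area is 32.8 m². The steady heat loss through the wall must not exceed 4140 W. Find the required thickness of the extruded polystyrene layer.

L ≈ 3.14 mm

Model the wall as resistances in series:
R_stainless steel = L/(kA) = 0.0038/(17.4×32.8) = 6.658×10^-6 K/W
R_hardwood = L/(kA) = 0.019/(0.176×32.8) = 0.003291 K/W
R_outer film = 1/(h_o·A) = 1/(26.2×32.8) = 0.001164 K/W
Sum of the known resistances R_other = 0.004462 K/W
Required total resistance R_tot = ΔT/Q_allow = 33/4140 = 0.007971 K/W
R_extruded polystyrene = R_tot − R_other = 0.003509 K/W
L = R·k·A = 0.003509×0.0273×32.8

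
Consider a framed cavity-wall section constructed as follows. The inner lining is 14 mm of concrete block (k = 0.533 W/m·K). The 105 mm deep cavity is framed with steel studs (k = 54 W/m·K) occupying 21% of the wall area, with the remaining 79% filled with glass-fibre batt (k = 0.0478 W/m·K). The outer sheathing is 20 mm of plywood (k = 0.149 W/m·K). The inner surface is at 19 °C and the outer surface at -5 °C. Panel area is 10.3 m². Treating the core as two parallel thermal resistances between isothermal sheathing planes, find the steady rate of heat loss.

Sheathing layers in series; stud and cavity paths in parallel between them.
R_inner = 0.014/(0.533×10.3) = 0.00255 K/W
R_stud  = 0.105/(54×0.21×10.3) = 8.99×10^-4 K/W
R_cav   = 0.105/(0.0478×0.79×10.3) = 0.27 K/W
1/R_core = 1/R_stud + 1/R_cav → R_core = 8.96×10^-4 K/W
R_outer = 0.02/(0.149×10.3) = 0.01303 K/W
R_total = 0.01648 K/W
Q = ΔT/R_total = 24/0.01648

Q ≈ 1460 W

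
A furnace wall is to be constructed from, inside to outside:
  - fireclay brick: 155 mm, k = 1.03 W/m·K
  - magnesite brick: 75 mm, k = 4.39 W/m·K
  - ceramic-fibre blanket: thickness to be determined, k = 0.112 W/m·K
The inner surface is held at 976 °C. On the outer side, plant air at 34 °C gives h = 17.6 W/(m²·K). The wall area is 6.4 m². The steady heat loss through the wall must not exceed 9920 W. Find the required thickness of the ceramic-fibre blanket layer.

Series thermal resistances:
R_fireclay brick = L/(kA) = 0.155/(1.03×6.4) = 0.02351 K/W
R_magnesite brick = L/(kA) = 0.075/(4.39×6.4) = 0.002669 K/W
R_outer film = 1/(h_o·A) = 1/(17.6×6.4) = 0.008878 K/W
Sum of the known resistances R_other = 0.03506 K/W
Required total resistance R_tot = ΔT/Q_allow = 942/9920 = 0.09496 K/W
R_ceramic-fibre blanket = R_tot − R_other = 0.0599 K/W
L = R·k·A = 0.0599×0.112×6.4

L ≈ 42.9 mm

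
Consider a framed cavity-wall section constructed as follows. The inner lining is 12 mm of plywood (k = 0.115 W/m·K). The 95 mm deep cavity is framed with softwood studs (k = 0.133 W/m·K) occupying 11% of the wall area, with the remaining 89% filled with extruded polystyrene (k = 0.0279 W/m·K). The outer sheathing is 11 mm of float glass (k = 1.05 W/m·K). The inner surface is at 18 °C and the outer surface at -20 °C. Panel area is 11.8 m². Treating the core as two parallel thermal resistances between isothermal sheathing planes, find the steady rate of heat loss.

Q ≈ 178 W

Sheathing layers in series; stud and cavity paths in parallel between them.
R_inner = 0.012/(0.115×11.8) = 0.008843 K/W
R_stud  = 0.095/(0.133×0.11×11.8) = 0.5503 K/W
R_cav   = 0.095/(0.0279×0.89×11.8) = 0.3242 K/W
1/R_core = 1/R_stud + 1/R_cav → R_core = 0.204 K/W
R_outer = 0.011/(1.05×11.8) = 8.878×10^-4 K/W
R_total = 0.2138 K/W
Q = ΔT/R_total = 38/0.2138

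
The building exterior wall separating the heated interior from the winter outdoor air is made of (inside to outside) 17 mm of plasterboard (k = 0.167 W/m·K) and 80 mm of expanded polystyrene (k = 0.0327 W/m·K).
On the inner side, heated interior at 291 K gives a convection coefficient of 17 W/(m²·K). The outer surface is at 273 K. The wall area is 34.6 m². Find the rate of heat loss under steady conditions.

Q ≈ 239 W

Thermal resistances in series:
R_inner film = 1/(h_i·A) = 1/(17×34.6) = 0.0017 K/W
R_plasterboard = L/(kA) = 0.017/(0.167×34.6) = 0.002942 K/W
R_expanded polystyrene = L/(kA) = 0.08/(0.0327×34.6) = 0.07071 K/W
R_total = 0.07535 K/W
Q = ΔT / R_total = 18 / 0.07535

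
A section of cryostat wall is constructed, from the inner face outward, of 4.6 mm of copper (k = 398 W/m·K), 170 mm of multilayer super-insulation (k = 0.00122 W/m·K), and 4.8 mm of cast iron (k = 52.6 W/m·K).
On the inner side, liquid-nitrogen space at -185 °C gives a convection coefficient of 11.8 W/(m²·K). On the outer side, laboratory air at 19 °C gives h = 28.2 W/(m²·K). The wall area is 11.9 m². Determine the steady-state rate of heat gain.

Q ≈ 17.4 W

Treating each layer as a thermal resistance in series:
R_inner film = 1/(h_i·A) = 1/(11.8×11.9) = 0.007121 K/W
R_copper = L/(kA) = 0.0046/(398×11.9) = 9.712×10^-7 K/W
R_multilayer super-insulation = L/(kA) = 0.17/(0.00122×11.9) = 11.71 K/W
R_cast iron = L/(kA) = 0.0048/(52.6×11.9) = 7.668×10^-6 K/W
R_outer film = 1/(h_o·A) = 1/(28.2×11.9) = 0.00298 K/W
R_total = 11.72 K/W
Q = ΔT / R_total = 204 / 11.72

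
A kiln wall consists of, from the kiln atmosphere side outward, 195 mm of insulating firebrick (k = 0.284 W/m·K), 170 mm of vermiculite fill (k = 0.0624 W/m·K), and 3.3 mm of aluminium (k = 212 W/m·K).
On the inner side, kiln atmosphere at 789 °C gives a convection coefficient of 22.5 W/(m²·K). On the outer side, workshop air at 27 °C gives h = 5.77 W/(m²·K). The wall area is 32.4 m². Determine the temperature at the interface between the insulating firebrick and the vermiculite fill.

T ≈ 635 °C

Treating each layer as a thermal resistance in series:
R_inner film = 1/(h_i·A) = 1/(22.5×32.4) = 0.001372 K/W
R_insulating firebrick = L/(kA) = 0.195/(0.284×32.4) = 0.02119 K/W
R_vermiculite fill = L/(kA) = 0.17/(0.0624×32.4) = 0.08409 K/W
R_aluminium = L/(kA) = 0.0033/(212×32.4) = 4.804×10^-7 K/W
R_outer film = 1/(h_o·A) = 1/(5.77×32.4) = 0.005349 K/W
R_total = 0.112 K/W;  Q = ΔT/R_total = 762/0.112 = 6804 W
T_interface = T_inner − Q·ΣR(inner→interface) = 789 − 6800×0.02256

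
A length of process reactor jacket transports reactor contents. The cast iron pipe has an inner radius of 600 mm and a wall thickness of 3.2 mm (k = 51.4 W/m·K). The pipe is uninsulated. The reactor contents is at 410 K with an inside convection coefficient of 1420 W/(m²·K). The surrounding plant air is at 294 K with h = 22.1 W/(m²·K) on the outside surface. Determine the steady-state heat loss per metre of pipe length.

Cylindrical conduction, so R = ln(r₂/r₁)/(2πkL) per layer, in series:
R_inner film = 1/(h_i·2πr₁L) = 1/(1420×2π×0.6×1) = 1.868×10^-4 K/W
R_cast iron pipe wall = ln(603.2/600)/(2π×51.4×1) = 1.647×10^-5 K/W
R_outer film = 1/(h_o·2πr_oL) = 1/(22.1×2π×0.6032×1) = 0.01194 K/W
R_total = 0.01214 K/W
Q = ΔT/R_total = 116/0.01214

q′ ≈ 9550 W/m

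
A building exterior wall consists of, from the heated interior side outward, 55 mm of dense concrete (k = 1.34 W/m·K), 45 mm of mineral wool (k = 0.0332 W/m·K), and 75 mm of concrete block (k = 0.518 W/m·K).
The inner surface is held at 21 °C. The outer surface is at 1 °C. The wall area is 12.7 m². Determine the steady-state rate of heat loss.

Using the resistance-network approach (series):
R_dense concrete = L/(kA) = 0.055/(1.34×12.7) = 0.003232 K/W
R_mineral wool = L/(kA) = 0.045/(0.0332×12.7) = 0.1067 K/W
R_concrete block = L/(kA) = 0.075/(0.518×12.7) = 0.0114 K/W
R_total = 0.1214 K/W
Q = ΔT / R_total = 20 / 0.1214

Q ≈ 165 W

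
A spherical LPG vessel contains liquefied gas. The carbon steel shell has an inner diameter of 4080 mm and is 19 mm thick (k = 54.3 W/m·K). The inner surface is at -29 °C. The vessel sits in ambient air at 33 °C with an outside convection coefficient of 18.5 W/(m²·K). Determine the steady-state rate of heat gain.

Radial (spherical) resistances in series:
R_carbon steel shell = (1/2.04 − 1/2.059)/(4π×54.3) = 6.629×10^-6 K/W
R_outer film = 1/(h·4πr_o²) = 1/(18.5×4π×2.059²) = 0.001015 K/W
R_total = 0.001021 K/W
Q = ΔT/R_total = 62/0.001021

Q ≈ 60700 W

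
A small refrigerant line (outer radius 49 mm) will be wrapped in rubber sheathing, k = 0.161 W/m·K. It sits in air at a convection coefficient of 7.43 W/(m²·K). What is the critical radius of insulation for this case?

For a cylinder r_cr = k/h = 0.161/7.43
r_cr = 21.7 mm; since the bare radius (49 mm) is above r_cr, any added insulation will reduce heat loss.

r_cr ≈ 21.7 mm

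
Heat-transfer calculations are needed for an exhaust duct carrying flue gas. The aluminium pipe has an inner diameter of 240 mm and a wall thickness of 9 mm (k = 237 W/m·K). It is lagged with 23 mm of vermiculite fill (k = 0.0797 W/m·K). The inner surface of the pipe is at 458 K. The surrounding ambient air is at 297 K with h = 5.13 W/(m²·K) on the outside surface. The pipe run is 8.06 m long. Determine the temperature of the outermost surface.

Treating each annulus and film as a series resistance:
R_aluminium pipe wall = ln(129/120)/(2π×237×8.06) = 6.026×10^-6 K/W
R_vermiculite fill = ln(152/129)/(2π×0.0797×8.06) = 0.04065 K/W
R_outer film = 1/(h_o·2πr_oL) = 1/(5.13×2π×0.152×8.06) = 0.02532 K/W
R_total = 0.06598 K/W
Q = ΔT/R_total = 161/0.06598
Q = 2440 W
T_interface = T_inner − Q·ΣR(inner→interface) = 458 − 2440×0.04066

T ≈ 359 K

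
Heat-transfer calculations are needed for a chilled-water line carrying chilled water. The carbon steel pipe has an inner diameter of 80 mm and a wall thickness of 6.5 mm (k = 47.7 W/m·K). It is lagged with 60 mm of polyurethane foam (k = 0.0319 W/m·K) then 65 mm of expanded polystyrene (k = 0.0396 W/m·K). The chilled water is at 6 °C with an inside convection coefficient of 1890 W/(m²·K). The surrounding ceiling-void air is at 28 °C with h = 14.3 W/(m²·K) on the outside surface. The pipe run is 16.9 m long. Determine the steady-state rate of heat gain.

Q ≈ 60.8 W

Treating each annulus and film as a series resistance:
R_inner film = 1/(h_i·2πr₁L) = 1/(1890×2π×0.04×16.9) = 1.246×10^-4 K/W
R_carbon steel pipe wall = ln(46.5/40)/(2π×47.7×16.9) = 2.973×10^-5 K/W
R_polyurethane foam = ln(106.5/46.5)/(2π×0.0319×16.9) = 0.2446 K/W
R_expanded polystyrene = ln(171.5/106.5)/(2π×0.0396×16.9) = 0.1133 K/W
R_outer film = 1/(h_o·2πr_oL) = 1/(14.3×2π×0.1715×16.9) = 0.00384 K/W
R_total = 0.3619 K/W
Q = ΔT/R_total = 22/0.3619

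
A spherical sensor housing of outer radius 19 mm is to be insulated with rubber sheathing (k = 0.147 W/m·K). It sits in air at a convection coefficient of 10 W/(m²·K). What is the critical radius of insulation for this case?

For a sphere r_cr = 2k/h = 2×0.147/10
r_cr = 29.4 mm; since the bare radius (19 mm) is below r_cr, adding a thin layer of insulation will *increase* heat loss.

r_cr ≈ 29.4 mm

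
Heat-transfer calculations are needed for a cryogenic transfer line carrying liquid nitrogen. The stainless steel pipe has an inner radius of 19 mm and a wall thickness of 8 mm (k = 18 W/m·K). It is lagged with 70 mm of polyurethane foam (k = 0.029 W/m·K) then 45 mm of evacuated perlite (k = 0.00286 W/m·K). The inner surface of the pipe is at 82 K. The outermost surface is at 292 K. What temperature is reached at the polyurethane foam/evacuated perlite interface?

For a radial system each layer contributes R = ln(r_out/r_in)/(2πkL); films add R = 1/(hA).
R_stainless steel pipe wall = ln(27/19)/(2π×18×1) = 0.003107 K/W
R_polyurethane foam = ln(97/27)/(2π×0.029×1) = 7.019 K/W
R_evacuated perlite = ln(142/97)/(2π×0.00286×1) = 21.21 K/W
R_total = 28.23 K/W
Q = ΔT/R_total = 210/28.23
Q = 7.44 W/m
T_interface = T_inner + Q·ΣR(inner→interface) = 82 + 7.44×7.022

T ≈ 134 K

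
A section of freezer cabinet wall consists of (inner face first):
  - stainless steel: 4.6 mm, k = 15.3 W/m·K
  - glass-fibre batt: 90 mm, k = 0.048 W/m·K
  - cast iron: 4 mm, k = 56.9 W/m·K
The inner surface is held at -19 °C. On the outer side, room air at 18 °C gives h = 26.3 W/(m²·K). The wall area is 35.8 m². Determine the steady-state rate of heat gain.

Q ≈ 692 W

Model the wall as resistances in series:
R_stainless steel = L/(kA) = 0.0046/(15.3×35.8) = 8.398×10^-6 K/W
R_glass-fibre batt = L/(kA) = 0.09/(0.048×35.8) = 0.05237 K/W
R_cast iron = L/(kA) = 0.004/(56.9×35.8) = 1.964×10^-6 K/W
R_outer film = 1/(h_o·A) = 1/(26.3×35.8) = 0.001062 K/W
R_total = 0.05345 K/W
Q = ΔT / R_total = 37 / 0.05345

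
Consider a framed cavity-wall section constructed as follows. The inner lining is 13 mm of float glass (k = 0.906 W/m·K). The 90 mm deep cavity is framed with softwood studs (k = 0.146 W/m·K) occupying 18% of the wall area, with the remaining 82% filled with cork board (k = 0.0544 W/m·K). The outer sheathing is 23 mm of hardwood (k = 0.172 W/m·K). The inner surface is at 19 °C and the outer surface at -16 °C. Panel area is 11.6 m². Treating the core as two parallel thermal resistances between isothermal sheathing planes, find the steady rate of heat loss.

Q ≈ 286 W

Sheathing layers in series; stud and cavity paths in parallel between them.
R_inner = 0.013/(0.906×11.6) = 0.001237 K/W
R_stud  = 0.09/(0.146×0.18×11.6) = 0.2952 K/W
R_cav   = 0.09/(0.0544×0.82×11.6) = 0.1739 K/W
1/R_core = 1/R_stud + 1/R_cav → R_core = 0.1094 K/W
R_outer = 0.023/(0.172×11.6) = 0.01153 K/W
R_total = 0.1222 K/W
Q = ΔT/R_total = 35/0.1222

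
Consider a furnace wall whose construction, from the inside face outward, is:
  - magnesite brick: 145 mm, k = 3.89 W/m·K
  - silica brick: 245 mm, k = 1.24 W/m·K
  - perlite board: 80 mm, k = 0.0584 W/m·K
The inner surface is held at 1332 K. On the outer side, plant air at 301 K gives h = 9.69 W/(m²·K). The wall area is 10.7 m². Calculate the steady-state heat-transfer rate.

Model the wall as resistances in series:
R_magnesite brick = L/(kA) = 0.145/(3.89×10.7) = 0.003484 K/W
R_silica brick = L/(kA) = 0.245/(1.24×10.7) = 0.01847 K/W
R_perlite board = L/(kA) = 0.08/(0.0584×10.7) = 0.128 K/W
R_outer film = 1/(h_o·A) = 1/(9.69×10.7) = 0.009645 K/W
R_total = 0.1596 K/W
Q = ΔT / R_total = 1031 / 0.1596

Q ≈ 6460 W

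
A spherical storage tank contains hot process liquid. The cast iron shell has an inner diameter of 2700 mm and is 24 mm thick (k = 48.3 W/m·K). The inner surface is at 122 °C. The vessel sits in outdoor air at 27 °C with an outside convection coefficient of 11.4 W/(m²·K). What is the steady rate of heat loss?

Q ≈ 25500 W

Each spherical layer contributes R = (1/r_i − 1/r_o)/(4πk):
R_cast iron shell = (1/1.35 − 1/1.374)/(4π×48.3) = 2.132×10^-5 K/W
R_outer film = 1/(h·4πr_o²) = 1/(11.4×4π×1.374²) = 0.003698 K/W
R_total = 0.003719 K/W
Q = ΔT/R_total = 95/0.003719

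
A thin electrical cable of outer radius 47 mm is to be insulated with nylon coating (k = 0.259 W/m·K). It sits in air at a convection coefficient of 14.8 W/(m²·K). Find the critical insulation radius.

For a cylinder r_cr = k/h = 0.259/14.8
r_cr = 17.5 mm; since the bare radius (47 mm) is above r_cr, any added insulation will reduce heat loss.

r_cr ≈ 17.5 mm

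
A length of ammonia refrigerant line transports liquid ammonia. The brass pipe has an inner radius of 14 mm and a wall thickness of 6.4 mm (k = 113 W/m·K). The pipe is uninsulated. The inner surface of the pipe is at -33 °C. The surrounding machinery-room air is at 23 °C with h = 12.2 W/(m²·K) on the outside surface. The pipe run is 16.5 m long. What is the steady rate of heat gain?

Q ≈ 1440 W

Radial resistances (cylindrical: R_cond = ln(r_o/r_i)/(2πkL), R_conv = 1/(h·2πrL)):
R_brass pipe wall = ln(20.4/14)/(2π×113×16.5) = 3.214×10^-5 K/W
R_outer film = 1/(h_o·2πr_oL) = 1/(12.2×2π×0.0204×16.5) = 0.03876 K/W
R_total = 0.03879 K/W
Q = ΔT/R_total = 56/0.03879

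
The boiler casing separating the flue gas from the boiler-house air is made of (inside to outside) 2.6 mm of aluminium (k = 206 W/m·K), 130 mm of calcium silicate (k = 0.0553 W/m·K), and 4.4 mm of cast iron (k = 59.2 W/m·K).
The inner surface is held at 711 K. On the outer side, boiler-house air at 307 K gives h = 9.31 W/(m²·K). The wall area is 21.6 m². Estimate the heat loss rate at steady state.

Q ≈ 3550 W

Series thermal resistances:
R_aluminium = L/(kA) = 0.0026/(206×21.6) = 5.843×10^-7 K/W
R_calcium silicate = L/(kA) = 0.13/(0.0553×21.6) = 0.1088 K/W
R_cast iron = L/(kA) = 0.0044/(59.2×21.6) = 3.441×10^-6 K/W
R_outer film = 1/(h_o·A) = 1/(9.31×21.6) = 0.004973 K/W
R_total = 0.1138 K/W
Q = ΔT / R_total = 404 / 0.1138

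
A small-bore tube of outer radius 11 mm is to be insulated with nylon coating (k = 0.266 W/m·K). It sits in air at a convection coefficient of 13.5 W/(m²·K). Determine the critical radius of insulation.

r_cr ≈ 19.7 mm

For a cylinder r_cr = k/h = 0.266/13.5
r_cr = 19.7 mm; since the bare radius (11 mm) is below r_cr, adding a thin layer of insulation will *increase* heat loss.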